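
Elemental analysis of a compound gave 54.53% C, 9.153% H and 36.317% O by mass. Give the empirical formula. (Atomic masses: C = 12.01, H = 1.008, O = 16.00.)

Assume 100 g: 54.53 g C, 9.153 g H, 36.317 g O.
n(C) = 54.53/12.01 = 4.54, n(H) = 9.153/1.008 = 9.08, n(O) = 36.317/16.00 = 2.27
Smallest is O at 2.27 mol; normalising gives C 2.000, H 4.000, O 1.000
→ C2H4O

C2H4O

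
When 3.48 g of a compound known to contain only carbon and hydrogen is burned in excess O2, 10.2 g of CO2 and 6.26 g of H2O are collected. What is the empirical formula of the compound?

CH3

mol C = 10.2 / 44.01 = 0.2318; mass C = 0.2318 × 12.01 = 2.784 g
mol H = 2 × (6.26 / 18.02) = 0.6948; mass H = 0.6948 × 1.008 = 0.7003 g
Divide by the smallest (0.2318 mol C): C 1.000, H 2.998
≈ 1:3 → CH3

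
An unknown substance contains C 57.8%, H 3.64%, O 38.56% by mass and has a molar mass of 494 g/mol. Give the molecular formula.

C24H18O12

Assume 100 g: 57.8 g C, 3.64 g H, 38.56 g O.
n(C) = 57.8/12.01 = 4.813, n(H) = 3.64/1.008 = 3.611, n(O) = 38.56/16.00 = 2.41
Ratios (÷ 2.41): C 1.997, H 1.498, O 1.000
×2: C 3.99, H 3.00, O 2.00 → C4H3O2
Empirical-formula mass = 83.06 g/mol
n = 494 / 83.06 = 5.95 ≈ 6
Molecular formula = (C4H3O2)×6 = C24H18O12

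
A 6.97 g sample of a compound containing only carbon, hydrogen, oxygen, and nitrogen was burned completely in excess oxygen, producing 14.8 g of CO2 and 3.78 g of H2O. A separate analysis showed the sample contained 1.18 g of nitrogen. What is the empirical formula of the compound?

mol C = 14.8 / 44.01 = 0.3363; mass C = 0.3363 × 12.01 = 4.039 g
mol H = 2 × (3.78 / 18.02) = 0.4195; mass H = 0.4195 × 1.008 = 0.4229 g
mol N = 1.18 / 14.01 = 0.08423
mass O = 6.97 − (5.642) = 1.328 g → mol O = 0.08302
Divide by the smallest (0.08302 mol O): C 4.051, H 5.053, N 1.015, O 1.000
≈ 4:5:1:1 → C4H5NO

C4H5NO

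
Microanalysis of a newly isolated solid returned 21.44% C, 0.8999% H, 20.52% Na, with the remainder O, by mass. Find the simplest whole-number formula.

C2HNaO4

Assume 100 g: 21.44 g C, 0.8999 g H, 20.52 g Na, 57.14 g O.
Moles — C: 21.44 / 12.01 = 1.785 mol; H: 0.8999 / 1.008 = 0.8928 mol; Na: 20.52 / 22.99 = 0.8926 mol; O: 57.14 / 16.00 = 3.571 mol
Smallest is Na at 0.8926 mol; normalising gives C 2.000, H 1.000, Na 1.000, O 4.001
Ratio ≈ 2:1:1:4, so the empirical formula is C2HNaO4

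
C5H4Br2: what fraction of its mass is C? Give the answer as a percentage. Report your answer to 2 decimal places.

26.82%

Molar mass = 5(12.01) + 4(1.008) + 2(79.90) = 223.882 g/mol
Mass of C per mole = 5 × 12.01 = 60.050 g
% C = 60.050 / 223.882 × 100 = 26.82%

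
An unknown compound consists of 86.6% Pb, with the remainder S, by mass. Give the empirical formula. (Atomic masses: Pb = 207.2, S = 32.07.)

Assume 100 g: 86.6 g Pb, 13.4 g S.
Moles — Pb: 86.6 / 207.2 = 0.418 mol; S: 13.4 / 32.07 = 0.4178 mol
Divide by the smallest (0.4178 mol S): Pb 1.000, S 1.000
→ PbS

PbS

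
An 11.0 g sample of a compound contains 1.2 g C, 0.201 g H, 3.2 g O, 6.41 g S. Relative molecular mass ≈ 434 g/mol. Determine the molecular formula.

C4H8O8S8

Moles — C: 1.2 / 12.01 = 0.09992 mol; H: 0.201 / 1.008 = 0.1994 mol; O: 3.2 / 16.00 = 0.2 mol; S: 6.41 / 32.07 = 0.1999 mol
Smallest is C at 0.09992 mol; normalising gives C 1.000, H 1.996, O 2.002, S 2.000
Ratio ≈ 1:2:2:2, so the empirical formula is CH2O2S2
Empirical-formula mass = 110.17 g/mol
n = 434 / 110.17 = 3.94 ≈ 4
Molecular formula = (CH2O2S2)×4 = C4H8O8S8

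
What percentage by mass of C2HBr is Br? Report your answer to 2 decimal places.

76.15%

Molar mass = 2(12.01) + 1(1.008) + 1(79.90) = 104.928 g/mol
Mass of Br per mole = 1 × 79.90 = 79.900 g
% Br = 79.900 / 104.928 × 100 = 76.15%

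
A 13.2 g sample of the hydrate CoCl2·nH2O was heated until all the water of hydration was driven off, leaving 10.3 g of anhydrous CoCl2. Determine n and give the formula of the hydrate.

Mass of water lost = 13.2 − 10.3 = 2.9 g → 2.9 / 18.02 = 0.1609 mol H2O
Molar mass of CoCl2 = 129.83 g/mol → mol CoCl2 = 10.3 / 129.83 = 0.07933
n = 0.1609 / 0.07933 = 2.03 ≈ 2 → CoCl2·2H2O

CoCl2·2H2O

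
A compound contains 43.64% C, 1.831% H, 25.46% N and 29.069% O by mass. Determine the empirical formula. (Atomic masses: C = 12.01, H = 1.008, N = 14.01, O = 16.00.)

Assume 100 g: 43.64 g C, 1.831 g H, 25.46 g N, 29.069 g O.
n(C) = 43.64/12.01 = 3.634, n(H) = 1.831/1.008 = 1.816, n(N) = 25.46/14.01 = 1.817, n(O) = 29.069/16.00 = 1.817
Smallest is H at 1.816 mol; normalising gives C 2.000, H 1.000, N 1.000, O 1.000
→ C2HNO

C2HNO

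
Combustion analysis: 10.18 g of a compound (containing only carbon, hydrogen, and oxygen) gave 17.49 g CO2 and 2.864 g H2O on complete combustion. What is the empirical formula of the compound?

C5H4O4

mol C = 17.49 / 44.01 = 0.3974; mass C = 0.3974 × 12.01 = 4.773 g
mol H = 2 × (2.864 / 18.02) = 0.3179; mass H = 0.3179 × 1.008 = 0.3204 g
mass O = 10.18 − (5.093) = 5.087 g → mol O = 0.3179
Smallest is H at 0.3179 mol; normalising gives C 1.250, H 1.000, O 1.000
×4: C 5.00, H 4.00, O 4.00 → C5H4O4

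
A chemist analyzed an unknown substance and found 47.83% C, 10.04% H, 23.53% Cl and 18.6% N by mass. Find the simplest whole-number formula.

C6H15ClN2

Assume 100 g: 47.83 g C, 10.04 g H, 23.53 g Cl, 18.6 g N.
Moles — C: 47.83 / 12.01 = 3.983 mol; H: 10.04 / 1.008 = 9.96 mol; Cl: 23.53 / 35.45 = 0.6638 mol; N: 18.6 / 14.01 = 1.328 mol
Smallest is Cl at 0.6638 mol; normalising gives C 6.000, H 15.006, Cl 1.000, N 2.000
≈ 6:15:1:2 → C6H15ClN2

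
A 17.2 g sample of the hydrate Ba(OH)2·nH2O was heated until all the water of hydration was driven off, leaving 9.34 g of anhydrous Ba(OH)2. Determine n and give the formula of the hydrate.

Ba(OH)2·8H2O

Mass of water lost = 17.2 − 9.34 = 7.86 g → 7.86 / 18.02 = 0.4362 mol H2O
Molar mass of Ba(OH)2 = 171.35 g/mol → mol Ba(OH)2 = 9.34 / 171.35 = 0.05451
n = 0.4362 / 0.05451 = 8.00 ≈ 8 → Ba(OH)2·8H2O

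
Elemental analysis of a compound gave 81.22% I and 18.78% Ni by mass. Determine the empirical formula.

Assume 100 g: 81.22 g I, 18.78 g Ni.
n(I) = 81.22/126.90 = 0.64, n(Ni) = 18.78/58.69 = 0.32
Ratios (÷ 0.32): I 2.000, Ni 1.000
→ I2Ni

I2Ni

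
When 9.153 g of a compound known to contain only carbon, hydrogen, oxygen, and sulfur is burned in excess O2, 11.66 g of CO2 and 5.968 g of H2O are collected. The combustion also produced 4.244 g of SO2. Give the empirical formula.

C4H10O3S

mol C = 11.66 / 44.01 = 0.2649; mass C = 0.2649 × 12.01 = 3.182 g
mol H = 2 × (5.968 / 18.02) = 0.6624; mass H = 0.6624 × 1.008 = 0.6677 g
mol S = 4.244 / 64.07 = 0.06624; mass S = 2.124 g
mass O = 9.153 − (5.974) = 3.179 g → mol O = 0.1987
Divide by the smallest (0.06624 mol S): C 4.000, H 10.000, O 3.000, S 1.000
Ratio ≈ 4:10:3:1, so the empirical formula is C4H10O3S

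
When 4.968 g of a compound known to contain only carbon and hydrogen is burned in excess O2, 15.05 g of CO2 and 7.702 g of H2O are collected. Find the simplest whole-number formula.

mol C = 15.05 / 44.01 = 0.3420; mass C = 0.3420 × 12.01 = 4.107 g
mol H = 2 × (7.702 / 18.02) = 0.8548; mass H = 0.8548 × 1.008 = 0.8617 g
Smallest is C at 0.342 mol; normalising gives C 1.000, H 2.500
×2: C 2.00, H 5.00 → C2H5

C2H5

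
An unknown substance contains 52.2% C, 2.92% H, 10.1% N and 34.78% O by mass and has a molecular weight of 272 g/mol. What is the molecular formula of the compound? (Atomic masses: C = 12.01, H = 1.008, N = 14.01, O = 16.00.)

Assume 100 g: 52.2 g C, 2.92 g H, 10.1 g N, 34.78 g O.
Moles — C: 52.2 / 12.01 = 4.346 mol; H: 2.92 / 1.008 = 2.897 mol; N: 10.1 / 14.01 = 0.7209 mol; O: 34.78 / 16.00 = 2.174 mol
Ratios (÷ 0.7209): C 6.029, H 4.018, N 1.000, O 3.015
≈ 6:4:1:3 → C6H4NO3
Empirical-formula mass = 138.10 g/mol
n = 272 / 138.10 = 1.97 ≈ 2
Molecular formula = (C6H4NO3)×2 = C12H8N2O6

C12H8N2O6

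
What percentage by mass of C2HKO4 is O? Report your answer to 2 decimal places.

49.95%

Molar mass = 2(12.01) + 1(1.008) + 1(39.10) + 4(16.00) = 128.128 g/mol
Mass of O per mole = 4 × 16.00 = 64.000 g
% O = 64.000 / 128.128 × 100 = 49.95%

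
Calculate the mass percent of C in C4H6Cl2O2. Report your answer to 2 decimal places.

Molar mass = 4(12.01) + 6(1.008) + 2(35.45) + 2(16.00) = 156.988 g/mol
Mass of C per mole = 4 × 12.01 = 48.040 g
% C = 48.040 / 156.988 × 100 = 30.60%

30.60%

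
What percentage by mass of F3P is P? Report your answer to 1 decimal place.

Molar mass = 3(19.00) + 1(30.97) = 87.970 g/mol
Mass of P per mole = 1 × 30.97 = 30.970 g
% P = 30.970 / 87.970 × 100 = 35.2%

35.2%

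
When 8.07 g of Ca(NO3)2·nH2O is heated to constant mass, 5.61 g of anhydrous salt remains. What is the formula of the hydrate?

Mass of water lost = 8.07 − 5.61 = 2.46 g → 2.46 / 18.02 = 0.1365 mol H2O
Molar mass of Ca(NO3)2 = 164.10 g/mol → mol Ca(NO3)2 = 5.61 / 164.10 = 0.03419
n = 0.1365 / 0.03419 = 3.99 ≈ 4 → Ca(NO3)2·4H2O

Ca(NO3)2·4H2O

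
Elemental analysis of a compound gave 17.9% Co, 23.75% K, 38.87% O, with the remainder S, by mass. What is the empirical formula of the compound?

Assume 100 g: 17.9 g Co, 23.75 g K, 38.87 g O, 19.48 g S.
Co: 17.9 g ÷ 58.93 g/mol = 0.3038 mol
K: 23.75 g ÷ 39.10 g/mol = 0.6074 mol
O: 38.87 g ÷ 16.00 g/mol = 2.429 mol
S: 19.48 g ÷ 32.07 g/mol = 0.6074 mol
Ratios (÷ 0.3038): Co 1.000, K 2.000, O 7.998, S 2.000
≈ 1:2:8:2 → CoK2O8S2

CoK2O8S2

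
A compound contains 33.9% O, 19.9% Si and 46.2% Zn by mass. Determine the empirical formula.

Assume 100 g: 33.9 g O, 19.9 g Si, 46.2 g Zn.
O: 33.9 g ÷ 16.00 g/mol = 2.119 mol
Si: 19.9 g ÷ 28.09 g/mol = 0.7084 mol
Zn: 46.2 g ÷ 65.38 g/mol = 0.7066 mol
Smallest is Zn at 0.7066 mol; normalising gives O 2.998, Si 1.003, Zn 1.000
Ratio ≈ 3:1:1, so the empirical formula is O3SiZn

O3SiZn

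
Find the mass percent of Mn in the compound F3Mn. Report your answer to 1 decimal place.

Molar mass = 3(19.00) + 1(54.94) = 111.940 g/mol
Mass of Mn per mole = 1 × 54.94 = 54.940 g
% Mn = 54.940 / 111.940 × 100 = 49.1%

49.1%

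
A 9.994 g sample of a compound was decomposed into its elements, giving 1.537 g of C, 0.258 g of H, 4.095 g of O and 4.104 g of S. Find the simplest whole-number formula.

n(C) = 1.537/12.01 = 0.128, n(H) = 0.258/1.008 = 0.256, n(O) = 4.095/16.00 = 0.2559, n(S) = 4.104/32.07 = 0.128
Divide by the smallest (0.128 mol S): C 1.000, H 2.000, O 2.000, S 1.000
→ CH2O2S

CH2O2S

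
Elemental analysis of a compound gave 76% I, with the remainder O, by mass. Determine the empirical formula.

I2O5

Assume 100 g: 76 g I, 24 g O.
Moles — I: 76 / 126.90 = 0.5989 mol; O: 24 / 16.00 = 1.5 mol
Smallest is I at 0.5989 mol; normalising gives I 1.000, O 2.505
×2: I 2.00, O 5.01 → I2O5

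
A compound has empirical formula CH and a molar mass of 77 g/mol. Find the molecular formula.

C6H6

Empirical-formula mass = 13.02 g/mol
n = 77 / 13.02 = 5.91 ≈ 6
Molecular formula = (CH)6 = C6H6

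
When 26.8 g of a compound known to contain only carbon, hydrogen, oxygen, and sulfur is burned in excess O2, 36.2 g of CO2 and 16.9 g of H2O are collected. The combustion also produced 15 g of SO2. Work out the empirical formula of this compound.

mol C = 36.2 / 44.01 = 0.8225; mass C = 0.8225 × 12.01 = 9.879 g
mol H = 2 × (16.9 / 18.02) = 1.876; mass H = 1.876 × 1.008 = 1.891 g
mol S = 15 / 64.07 = 0.2341; mass S = 7.508 g
mass O = 26.8 − (19.28) = 7.522 g → mol O = 0.4701
Smallest is S at 0.2341 mol; normalising gives C 3.513, H 8.012, O 2.008, S 1.000
×2: C 7.03, H 16.02, O 4.02, S 2.00 → C7H16O4S2

C7H16O4S2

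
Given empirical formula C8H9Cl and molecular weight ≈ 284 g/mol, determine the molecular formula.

C16H18Cl2

Empirical-formula mass = 140.60 g/mol
n = 284 / 140.60 = 2.02 ≈ 2
Molecular formula = (C8H9Cl)2 = C16H18Cl2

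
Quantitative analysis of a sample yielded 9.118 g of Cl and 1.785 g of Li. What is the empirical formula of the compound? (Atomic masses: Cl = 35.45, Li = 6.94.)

ClLi

Moles — Cl: 9.118 / 35.45 = 0.2572 mol; Li: 1.785 / 6.94 = 0.2572 mol
Ratios (÷ 0.2572): Cl 1.000, Li 1.000
Ratio ≈ 1:1, so the empirical formula is ClLi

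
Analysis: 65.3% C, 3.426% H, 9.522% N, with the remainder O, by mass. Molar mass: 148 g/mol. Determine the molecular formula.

Assume 100 g: 65.3 g C, 3.426 g H, 9.522 g N, 21.752 g O.
C: 65.3 g ÷ 12.01 g/mol = 5.437 mol
H: 3.426 g ÷ 1.008 g/mol = 3.399 mol
N: 9.522 g ÷ 14.01 g/mol = 0.6797 mol
O: 21.752 g ÷ 16.00 g/mol = 1.359 mol
Smallest is N at 0.6797 mol; normalising gives C 8.000, H 5.001, N 1.000, O 2.000
→ C8H5NO2
Empirical-formula mass = 147.13 g/mol
n = 148 / 147.13 = 1.01 ≈ 1
Molecular formula = empirical formula = C8H5NO2

C8H5NO2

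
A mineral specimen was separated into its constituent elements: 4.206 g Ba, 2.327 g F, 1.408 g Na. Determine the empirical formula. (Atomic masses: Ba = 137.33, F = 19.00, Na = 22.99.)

Ba: 4.206 g ÷ 137.33 g/mol = 0.03063 mol
F: 2.327 g ÷ 19.00 g/mol = 0.1225 mol
Na: 1.408 g ÷ 22.99 g/mol = 0.06124 mol
Smallest is Ba at 0.03063 mol; normalising gives Ba 1.000, F 3.999, Na 2.000
≈ 1:4:2 → BaF4Na2

BaF4Na2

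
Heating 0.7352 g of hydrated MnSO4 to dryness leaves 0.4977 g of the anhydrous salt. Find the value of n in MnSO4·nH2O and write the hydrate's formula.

Mass of water lost = 0.7352 − 0.4977 = 0.2375 g → 0.2375 / 18.02 = 0.01318 mol H2O
Molar mass of MnSO4 = 151.01 g/mol → mol MnSO4 = 0.4977 / 151.01 = 0.003296
n = 0.01318 / 0.003296 = 4.00 ≈ 4 → MnSO4·4H2O

MnSO4·4H2O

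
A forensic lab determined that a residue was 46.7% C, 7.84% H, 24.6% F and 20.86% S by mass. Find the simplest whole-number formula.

C6H12F2S

Assume 100 g: 46.7 g C, 7.84 g H, 24.6 g F, 20.86 g S.
C: 46.7 g ÷ 12.01 g/mol = 3.888 mol
H: 7.84 g ÷ 1.008 g/mol = 7.778 mol
F: 24.6 g ÷ 19.00 g/mol = 1.295 mol
S: 20.86 g ÷ 32.07 g/mol = 0.6505 mol
Smallest is S at 0.6505 mol; normalising gives C 5.978, H 11.957, F 1.991, S 1.000
Ratio ≈ 6:12:2:1, so the empirical formula is C6H12F2S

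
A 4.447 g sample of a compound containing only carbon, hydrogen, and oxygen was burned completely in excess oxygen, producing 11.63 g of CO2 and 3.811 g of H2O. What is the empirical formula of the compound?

C5H8O

mol C = 11.63 / 44.01 = 0.2643; mass C = 0.2643 × 12.01 = 3.174 g
mol H = 2 × (3.811 / 18.02) = 0.4230; mass H = 0.4230 × 1.008 = 0.4264 g
mass O = 4.447 − (3.600) = 0.8469 g → mol O = 0.05293
Ratios (÷ 0.05293): C 4.992, H 7.991, O 1.000
≈ 5:8:1 → C5H8O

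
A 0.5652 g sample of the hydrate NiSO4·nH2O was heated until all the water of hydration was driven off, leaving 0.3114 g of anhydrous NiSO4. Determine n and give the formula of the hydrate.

Mass of water lost = 0.5652 − 0.3114 = 0.2538 g → 0.2538 / 18.02 = 0.01408 mol H2O
Molar mass of NiSO4 = 154.76 g/mol → mol NiSO4 = 0.3114 / 154.76 = 0.002012
n = 0.01408 / 0.002012 = 7.00 ≈ 7 → NiSO4·7H2O

NiSO4·7H2O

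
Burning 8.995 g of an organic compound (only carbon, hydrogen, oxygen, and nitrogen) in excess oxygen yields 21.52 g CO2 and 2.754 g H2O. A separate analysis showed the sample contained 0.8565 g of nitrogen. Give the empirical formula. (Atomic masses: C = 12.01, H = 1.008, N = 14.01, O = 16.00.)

C8H5NO2

mol C = 21.52 / 44.01 = 0.4890; mass C = 0.4890 × 12.01 = 5.873 g
mol H = 2 × (2.754 / 18.02) = 0.3057; mass H = 0.3057 × 1.008 = 0.3081 g
mol N = 0.8565 / 14.01 = 0.06113
mass O = 8.995 − (7.037) = 1.958 g → mol O = 0.1224
Divide by the smallest (0.06113 mol N): C 7.998, H 5.000, N 1.000, O 2.001
→ C8H5NO2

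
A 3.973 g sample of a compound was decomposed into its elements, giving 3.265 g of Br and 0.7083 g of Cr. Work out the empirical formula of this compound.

n(Br) = 3.265/79.90 = 0.04086, n(Cr) = 0.7083/52.00 = 0.01362
Ratios (÷ 0.01362): Br 3.000, Cr 1.000
→ Br3Cr

Br3Cr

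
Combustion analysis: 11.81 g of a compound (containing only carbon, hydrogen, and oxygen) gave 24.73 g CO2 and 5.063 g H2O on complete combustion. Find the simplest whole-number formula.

C2H2O

mol C = 24.73 / 44.01 = 0.5619; mass C = 0.5619 × 12.01 = 6.749 g
mol H = 2 × (5.063 / 18.02) = 0.5619; mass H = 0.5619 × 1.008 = 0.5664 g
mass O = 11.81 − (7.315) = 4.495 g → mol O = 0.2809
Smallest is O at 0.2809 mol; normalising gives C 2.000, H 2.000, O 1.000
Ratio ≈ 2:2:1, so the empirical formula is C2H2O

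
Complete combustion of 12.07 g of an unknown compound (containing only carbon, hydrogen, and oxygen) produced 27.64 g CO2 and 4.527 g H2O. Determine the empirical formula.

C5H4O2

mol C = 27.64 / 44.01 = 0.6280; mass C = 0.6280 × 12.01 = 7.543 g
mol H = 2 × (4.527 / 18.02) = 0.5024; mass H = 0.5024 × 1.008 = 0.5065 g
mass O = 12.07 − (8.049) = 4.021 g → mol O = 0.2513
Ratios (÷ 0.2513): C 2.499, H 1.999, O 1.000
×2: C 5.00, H 4.00, O 2.00 → C5H4O2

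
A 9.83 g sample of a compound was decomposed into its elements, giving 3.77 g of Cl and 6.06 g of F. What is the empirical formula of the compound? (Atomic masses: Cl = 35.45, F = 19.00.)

ClF3

n(Cl) = 3.77/35.45 = 0.1063, n(F) = 6.06/19.00 = 0.3189
Divide by the smallest (0.1063 mol Cl): Cl 1.000, F 2.999
≈ 1:3 → ClF3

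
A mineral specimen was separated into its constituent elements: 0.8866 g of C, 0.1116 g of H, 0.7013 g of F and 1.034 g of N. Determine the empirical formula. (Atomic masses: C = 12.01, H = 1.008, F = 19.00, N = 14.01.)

Moles — C: 0.8866 / 12.01 = 0.07382 mol; H: 0.1116 / 1.008 = 0.1107 mol; F: 0.7013 / 19.00 = 0.03691 mol; N: 1.034 / 14.01 = 0.0738 mol
Ratios (÷ 0.03691): C 2.000, H 3.000, F 1.000, N 2.000
Ratio ≈ 2:3:1:2, so the empirical formula is C2H3FN2

C2H3FN2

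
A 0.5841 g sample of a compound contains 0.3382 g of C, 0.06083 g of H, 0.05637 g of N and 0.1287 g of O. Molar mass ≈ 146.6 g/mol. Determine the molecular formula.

C: 0.3382 g ÷ 12.01 g/mol = 0.02816 mol
H: 0.06083 g ÷ 1.008 g/mol = 0.06035 mol
N: 0.05637 g ÷ 14.01 g/mol = 0.004024 mol
O: 0.1287 g ÷ 16.00 g/mol = 0.008044 mol
Divide by the smallest (0.004024 mol N): C 6.999, H 14.998, N 1.000, O 1.999
≈ 7:15:1:2 → C7H15NO2
Empirical-formula mass = 145.20 g/mol
n = 146.6 / 145.20 = 1.01 ≈ 1
Molecular formula = empirical formula = C7H15NO2

C7H15NO2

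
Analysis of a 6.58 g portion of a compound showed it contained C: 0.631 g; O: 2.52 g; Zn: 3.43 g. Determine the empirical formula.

n(C) = 0.631/12.01 = 0.05254, n(O) = 2.52/16.00 = 0.1575, n(Zn) = 3.43/65.38 = 0.05246
Smallest is Zn at 0.05246 mol; normalising gives C 1.001, O 3.002, Zn 1.000
≈ 1:3:1 → CO3Zn

CO3Zn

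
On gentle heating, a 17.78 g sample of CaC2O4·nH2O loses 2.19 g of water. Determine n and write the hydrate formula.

Mass of anhydrous CaC2O4 = 17.78 − 2.19 = 15.59 g
mol H2O = 2.19 / 18.02 = 0.1215
Molar mass of CaC2O4 = 128.10 g/mol → mol CaC2O4 = 15.59 / 128.10 = 0.1217
n = 0.1215 / 0.1217 = 1.00 ≈ 1 → CaC2O4·H2O

CaC2O4·H2O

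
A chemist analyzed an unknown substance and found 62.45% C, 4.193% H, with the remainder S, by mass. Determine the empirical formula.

Assume 100 g: 62.45 g C, 4.193 g H, 33.357 g S.
n(C) = 62.45/12.01 = 5.2, n(H) = 4.193/1.008 = 4.16, n(S) = 33.357/32.07 = 1.04
Ratios (÷ 1.04): C 4.999, H 3.999, S 1.000
→ C5H4S

C5H4S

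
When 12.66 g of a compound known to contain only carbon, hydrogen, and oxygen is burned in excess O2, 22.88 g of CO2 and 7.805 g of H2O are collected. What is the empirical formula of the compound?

mol C = 22.88 / 44.01 = 0.5199; mass C = 0.5199 × 12.01 = 6.244 g
mol H = 2 × (7.805 / 18.02) = 0.8663; mass H = 0.8663 × 1.008 = 0.8732 g
mass O = 12.66 − (7.117) = 5.543 g → mol O = 0.3464
Ratios (÷ 0.3464): C 1.501, H 2.500, O 1.000
Multiply by 2: C 3.00, H 5.00, O 2.00 → C3H5O2

C3H5O2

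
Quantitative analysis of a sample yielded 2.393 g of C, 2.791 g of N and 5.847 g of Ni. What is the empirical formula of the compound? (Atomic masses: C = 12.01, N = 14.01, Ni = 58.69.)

C2N2Ni

C: 2.393 g ÷ 12.01 g/mol = 0.1993 mol
N: 2.791 g ÷ 14.01 g/mol = 0.1992 mol
Ni: 5.847 g ÷ 58.69 g/mol = 0.09963 mol
Smallest is Ni at 0.09963 mol; normalising gives C 2.000, N 2.000, Ni 1.000
Ratio ≈ 2:2:1, so the empirical formula is C2N2Ni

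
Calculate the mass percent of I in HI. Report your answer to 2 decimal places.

99.21%

Molar mass = 1(1.008) + 1(126.90) = 127.908 g/mol
Mass of I per mole = 1 × 126.90 = 126.900 g
% I = 126.900 / 127.908 × 100 = 99.21%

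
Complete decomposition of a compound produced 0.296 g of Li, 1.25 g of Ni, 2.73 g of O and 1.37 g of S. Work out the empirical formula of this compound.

Li: 0.296 g ÷ 6.94 g/mol = 0.04265 mol
Ni: 1.25 g ÷ 58.69 g/mol = 0.0213 mol
O: 2.73 g ÷ 16.00 g/mol = 0.1706 mol
S: 1.37 g ÷ 32.07 g/mol = 0.04272 mol
Ratios (÷ 0.0213): Li 2.003, Ni 1.000, O 8.011, S 2.006
Ratio ≈ 2:1:8:2, so the empirical formula is Li2NiO8S2

Li2NiO8S2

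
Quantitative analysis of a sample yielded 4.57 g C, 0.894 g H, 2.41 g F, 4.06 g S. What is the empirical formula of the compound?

C3H7FS

n(C) = 4.57/12.01 = 0.3805, n(H) = 0.894/1.008 = 0.8869, n(F) = 2.41/19.00 = 0.1268, n(S) = 4.06/32.07 = 0.1266
Divide by the smallest (0.1266 mol S): C 3.006, H 7.006, F 1.002, S 1.000
→ C3H7FS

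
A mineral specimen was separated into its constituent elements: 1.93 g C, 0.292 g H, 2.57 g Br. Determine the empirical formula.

n(C) = 1.93/12.01 = 0.1607, n(H) = 0.292/1.008 = 0.2897, n(Br) = 2.57/79.90 = 0.03217
Divide by the smallest (0.03217 mol Br): C 4.996, H 9.006, Br 1.000
→ C5H9Br

C5H9Br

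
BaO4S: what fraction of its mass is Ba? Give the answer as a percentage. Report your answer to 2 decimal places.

58.84%

Molar mass = 1(137.33) + 4(16.00) + 1(32.07) = 233.400 g/mol
Mass of Ba per mole = 1 × 137.33 = 137.330 g
% Ba = 137.330 / 233.400 × 100 = 58.84%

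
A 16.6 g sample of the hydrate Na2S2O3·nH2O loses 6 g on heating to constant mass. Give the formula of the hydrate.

Na2S2O3·5H2O

Mass of anhydrous Na2S2O3 = 16.6 − 6 = 10.6 g
mol H2O = 6 / 18.02 = 0.333
Molar mass of Na2S2O3 = 158.12 g/mol → mol Na2S2O3 = 10.6 / 158.12 = 0.06704
n = 0.333 / 0.06704 = 4.97 ≈ 5 → Na2S2O3·5H2O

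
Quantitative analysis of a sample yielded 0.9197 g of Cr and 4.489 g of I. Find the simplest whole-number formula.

CrI2

n(Cr) = 0.9197/52.00 = 0.01769, n(I) = 4.489/126.90 = 0.03537
Divide by the smallest (0.01769 mol Cr): Cr 1.000, I 2.000
Ratio ≈ 1:2, so the empirical formula is CrI2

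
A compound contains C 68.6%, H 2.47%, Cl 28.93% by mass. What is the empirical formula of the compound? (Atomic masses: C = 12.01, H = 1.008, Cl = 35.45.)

C7H3Cl

Assume 100 g: 68.6 g C, 2.47 g H, 28.93 g Cl.
C: 68.6 g ÷ 12.01 g/mol = 5.712 mol
H: 2.47 g ÷ 1.008 g/mol = 2.45 mol
Cl: 28.93 g ÷ 35.45 g/mol = 0.8161 mol
Ratios (÷ 0.8161): C 6.999, H 3.003, Cl 1.000
→ C7H3Cl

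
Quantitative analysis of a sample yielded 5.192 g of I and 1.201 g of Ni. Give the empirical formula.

I: 5.192 g ÷ 126.90 g/mol = 0.04091 mol
Ni: 1.201 g ÷ 58.69 g/mol = 0.02046 mol
Divide by the smallest (0.02046 mol Ni): I 1.999, Ni 1.000
≈ 2:1 → I2Ni

I2Ni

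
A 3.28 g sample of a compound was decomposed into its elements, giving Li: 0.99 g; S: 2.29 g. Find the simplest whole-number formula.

n(Li) = 0.99/6.94 = 0.1427, n(S) = 2.29/32.07 = 0.07141
Ratios (÷ 0.07141): Li 1.998, S 1.000
Ratio ≈ 2:1, so the empirical formula is Li2S

Li2S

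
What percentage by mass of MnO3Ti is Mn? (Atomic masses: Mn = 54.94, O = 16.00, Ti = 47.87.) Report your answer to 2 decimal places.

Molar mass = 1(54.94) + 3(16.00) + 1(47.87) = 150.810 g/mol
Mass of Mn per mole = 1 × 54.94 = 54.940 g
% Mn = 54.940 / 150.810 × 100 = 36.43%

36.43%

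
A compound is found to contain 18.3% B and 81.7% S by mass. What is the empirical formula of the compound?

Assume 100 g: 18.3 g B, 81.7 g S.
Moles — B: 18.3 / 10.81 = 1.693 mol; S: 81.7 / 32.07 = 2.548 mol
Smallest is B at 1.693 mol; normalising gives B 1.000, S 1.505
Scaling by 2: B 2.00, S 3.01 → B2S3

B2S3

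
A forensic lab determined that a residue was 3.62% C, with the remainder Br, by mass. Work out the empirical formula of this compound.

CBr4

Assume 100 g: 3.62 g C, 96.38 g Br.
n(C) = 3.62/12.01 = 0.3014, n(Br) = 96.38/79.90 = 1.206
Ratios (÷ 0.3014): C 1.000, Br 4.002
→ CBr4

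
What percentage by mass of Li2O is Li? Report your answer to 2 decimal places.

Molar mass = 2(6.94) + 1(16.00) = 29.880 g/mol
Mass of Li per mole = 2 × 6.94 = 13.880 g
% Li = 13.880 / 29.880 × 100 = 46.45%

46.45%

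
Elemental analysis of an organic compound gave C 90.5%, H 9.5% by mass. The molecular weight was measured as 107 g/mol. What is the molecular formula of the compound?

Assume 100 g: 90.5 g C, 9.5 g H.
Moles — C: 90.5 / 12.01 = 7.535 mol; H: 9.5 / 1.008 = 9.425 mol
Smallest is C at 7.535 mol; normalising gives C 1.000, H 1.251
×4: C 4.00, H 5.00 → C4H5
Empirical-formula mass = 53.08 g/mol
n = 107 / 53.08 = 2.02 ≈ 2
Molecular formula = (C4H5)×2 = C8H10

C8H10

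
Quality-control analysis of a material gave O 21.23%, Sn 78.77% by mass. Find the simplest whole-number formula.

O2Sn

Assume 100 g: 21.23 g O, 78.77 g Sn.
n(O) = 21.23/16.00 = 1.327, n(Sn) = 78.77/118.71 = 0.6635
Divide by the smallest (0.6635 mol Sn): O 2.000, Sn 1.000
→ O2Sn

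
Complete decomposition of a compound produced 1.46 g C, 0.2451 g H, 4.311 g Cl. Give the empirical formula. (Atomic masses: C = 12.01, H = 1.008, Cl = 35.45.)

CH2Cl

C: 1.46 g ÷ 12.01 g/mol = 0.1216 mol
H: 0.2451 g ÷ 1.008 g/mol = 0.2432 mol
Cl: 4.311 g ÷ 35.45 g/mol = 0.1216 mol
Smallest is C at 0.1216 mol; normalising gives C 1.000, H 2.000, Cl 1.000
→ CH2Cl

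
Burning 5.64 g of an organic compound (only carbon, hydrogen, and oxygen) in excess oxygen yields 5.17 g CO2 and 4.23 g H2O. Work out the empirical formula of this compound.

mol C = 5.17 / 44.01 = 0.1175; mass C = 0.1175 × 12.01 = 1.411 g
mol H = 2 × (4.23 / 18.02) = 0.4695; mass H = 0.4695 × 1.008 = 0.4732 g
mass O = 5.64 − (1.884) = 3.756 g → mol O = 0.2347
Divide by the smallest (0.1175 mol C): C 1.000, H 3.996, O 1.998
≈ 1:4:2 → CH4O2

CH4O2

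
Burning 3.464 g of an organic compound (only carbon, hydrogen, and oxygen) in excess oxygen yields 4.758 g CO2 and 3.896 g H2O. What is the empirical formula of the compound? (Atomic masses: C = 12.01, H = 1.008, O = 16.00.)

mol C = 4.758 / 44.01 = 0.1081; mass C = 0.1081 × 12.01 = 1.298 g
mol H = 2 × (3.896 / 18.02) = 0.4324; mass H = 0.4324 × 1.008 = 0.4359 g
mass O = 3.464 − (1.734) = 1.730 g → mol O = 0.1081
Divide by the smallest (0.1081 mol O): C 1.000, H 4.000, O 1.000
Ratio ≈ 1:4:1, so the empirical formula is CH4O

CH4O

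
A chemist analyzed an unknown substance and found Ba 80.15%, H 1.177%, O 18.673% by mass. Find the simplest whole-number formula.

BaH2O2

Assume 100 g: 80.15 g Ba, 1.177 g H, 18.673 g O.
Ba: 80.15 g ÷ 137.33 g/mol = 0.5836 mol
H: 1.177 g ÷ 1.008 g/mol = 1.168 mol
O: 18.673 g ÷ 16.00 g/mol = 1.167 mol
Ratios (÷ 0.5836): Ba 1.000, H 2.001, O 2.000
→ BaH2O2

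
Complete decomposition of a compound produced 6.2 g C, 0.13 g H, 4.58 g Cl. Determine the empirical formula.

C4HCl

n(C) = 6.2/12.01 = 0.5162, n(H) = 0.13/1.008 = 0.129, n(Cl) = 4.58/35.45 = 0.1292
Ratios (÷ 0.129): C 4.003, H 1.000, Cl 1.002
≈ 4:1:1 → C4HCl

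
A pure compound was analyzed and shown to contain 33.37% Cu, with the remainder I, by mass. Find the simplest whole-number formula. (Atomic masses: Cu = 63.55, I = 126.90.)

CuI

Assume 100 g: 33.37 g Cu, 66.63 g I.
Cu: 33.37 g ÷ 63.55 g/mol = 0.5251 mol
I: 66.63 g ÷ 126.90 g/mol = 0.5251 mol
Ratios (÷ 0.5251): Cu 1.000, I 1.000
→ CuI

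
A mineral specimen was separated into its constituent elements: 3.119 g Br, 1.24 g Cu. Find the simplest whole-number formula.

Moles — Br: 3.119 / 79.90 = 0.03904 mol; Cu: 1.24 / 63.55 = 0.01951 mol
Ratios (÷ 0.01951): Br 2.001, Cu 1.000
≈ 2:1 → Br2Cu

Br2Cu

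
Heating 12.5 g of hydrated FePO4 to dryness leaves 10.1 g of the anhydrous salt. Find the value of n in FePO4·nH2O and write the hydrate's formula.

FePO4·2H2O

Mass of water lost = 12.5 − 10.1 = 2.4 g → 2.4 / 18.02 = 0.1332 mol H2O
Molar mass of FePO4 = 150.82 g/mol → mol FePO4 = 10.1 / 150.82 = 0.06697
n = 0.1332 / 0.06697 = 1.99 ≈ 2 → FePO4·2H2O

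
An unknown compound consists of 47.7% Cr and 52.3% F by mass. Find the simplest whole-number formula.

Assume 100 g: 47.7 g Cr, 52.3 g F.
Moles — Cr: 47.7 / 52.00 = 0.9173 mol; F: 52.3 / 19.00 = 2.753 mol
Divide by the smallest (0.9173 mol Cr): Cr 1.000, F 3.001
≈ 1:3 → CrF3

CrF3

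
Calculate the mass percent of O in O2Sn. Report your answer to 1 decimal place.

Molar mass = 2(16.00) + 1(118.71) = 150.710 g/mol
Mass of O per mole = 2 × 16.00 = 32.000 g
% O = 32.000 / 150.710 × 100 = 21.2%

21.2%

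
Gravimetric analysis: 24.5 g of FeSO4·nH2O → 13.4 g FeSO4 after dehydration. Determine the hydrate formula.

Mass of water lost = 24.5 − 13.4 = 11.1 g → 11.1 / 18.02 = 0.616 mol H2O
Molar mass of FeSO4 = 151.92 g/mol → mol FeSO4 = 13.4 / 151.92 = 0.0882
n = 0.616 / 0.0882 = 6.98 ≈ 7 → FeSO4·7H2O

FeSO4·7H2O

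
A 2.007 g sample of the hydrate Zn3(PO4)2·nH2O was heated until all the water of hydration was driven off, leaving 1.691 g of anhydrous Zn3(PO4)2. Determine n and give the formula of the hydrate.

Mass of water lost = 2.007 − 1.691 = 0.316 g → 0.316 / 18.02 = 0.01754 mol H2O
Molar mass of Zn3(PO4)2 = 386.08 g/mol → mol Zn3(PO4)2 = 1.691 / 386.08 = 0.00438
n = 0.01754 / 0.00438 = 4.00 ≈ 4 → Zn3(PO4)2·4H2O

Zn3(PO4)2·4H2O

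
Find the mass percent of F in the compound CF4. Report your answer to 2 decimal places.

Molar mass = 1(12.01) + 4(19.00) = 88.010 g/mol
Mass of F per mole = 4 × 19.00 = 76.000 g
% F = 76.000 / 88.010 × 100 = 86.35%

86.35%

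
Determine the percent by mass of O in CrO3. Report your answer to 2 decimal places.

48.00%

Molar mass = 1(52.00) + 3(16.00) = 100.000 g/mol
Mass of O per mole = 3 × 16.00 = 48.000 g
% O = 48.000 / 100.000 × 100 = 48.00%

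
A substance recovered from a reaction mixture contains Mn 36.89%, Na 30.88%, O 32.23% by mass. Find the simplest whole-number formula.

MnNa2O3

Assume 100 g: 36.89 g Mn, 30.88 g Na, 32.23 g O.
n(Mn) = 36.89/54.94 = 0.6715, n(Na) = 30.88/22.99 = 1.343, n(O) = 32.23/16.00 = 2.014
Smallest is Mn at 0.6715 mol; normalising gives Mn 1.000, Na 2.000, O 3.000
≈ 1:2:3 → MnNa2O3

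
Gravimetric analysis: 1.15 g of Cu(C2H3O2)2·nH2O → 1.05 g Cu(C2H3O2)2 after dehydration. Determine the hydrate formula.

Mass of water lost = 1.15 − 1.05 = 0.1 g → 0.1 / 18.02 = 0.005549 mol H2O
Molar mass of Cu(C2H3O2)2 = 181.64 g/mol → mol Cu(C2H3O2)2 = 1.05 / 181.64 = 0.005781
n = 0.005549 / 0.005781 = 0.96 ≈ 1 → Cu(C2H3O2)2·H2O

Cu(C2H3O2)2·H2O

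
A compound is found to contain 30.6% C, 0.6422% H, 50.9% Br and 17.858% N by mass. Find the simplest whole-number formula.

C4HBrN2

Assume 100 g: 30.6 g C, 0.6422 g H, 50.9 g Br, 17.858 g N.
n(C) = 30.6/12.01 = 2.548, n(H) = 0.6422/1.008 = 0.6371, n(Br) = 50.9/79.90 = 0.637, n(N) = 17.858/14.01 = 1.275
Divide by the smallest (0.637 mol Br): C 4.000, H 1.000, Br 1.000, N 2.001
≈ 4:1:1:2 → C4HBrN2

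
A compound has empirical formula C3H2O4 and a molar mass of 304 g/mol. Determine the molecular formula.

C9H6O12

Empirical-formula mass = 102.05 g/mol
n = 304 / 102.05 = 2.98 ≈ 3
Molecular formula = (C3H2O4)3 = C9H6O12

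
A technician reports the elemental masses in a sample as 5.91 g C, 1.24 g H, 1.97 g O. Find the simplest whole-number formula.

Moles — C: 5.91 / 12.01 = 0.4921 mol; H: 1.24 / 1.008 = 1.23 mol; O: 1.97 / 16.00 = 0.1231 mol
Ratios (÷ 0.1231): C 3.997, H 9.991, O 1.000
Ratio ≈ 4:10:1, so the empirical formula is C4H10O

C4H10O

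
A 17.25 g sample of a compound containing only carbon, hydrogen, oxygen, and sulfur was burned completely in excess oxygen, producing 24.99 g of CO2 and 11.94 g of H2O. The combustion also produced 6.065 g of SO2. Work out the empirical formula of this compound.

C6H14O4S

mol C = 24.99 / 44.01 = 0.5678; mass C = 0.5678 × 12.01 = 6.820 g
mol H = 2 × (11.94 / 18.02) = 1.325; mass H = 1.325 × 1.008 = 1.336 g
mol S = 6.065 / 64.07 = 0.09466; mass S = 3.036 g
mass O = 17.25 − (11.19) = 6.059 g → mol O = 0.3787
Divide by the smallest (0.09466 mol S): C 5.998, H 13.999, O 4.000, S 1.000
≈ 6:14:4:1 → C6H14O4S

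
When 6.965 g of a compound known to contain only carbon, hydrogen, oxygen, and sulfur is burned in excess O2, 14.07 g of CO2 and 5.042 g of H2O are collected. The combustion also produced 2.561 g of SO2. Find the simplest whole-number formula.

C8H14O2S

mol C = 14.07 / 44.01 = 0.3197; mass C = 0.3197 × 12.01 = 3.840 g
mol H = 2 × (5.042 / 18.02) = 0.5596; mass H = 0.5596 × 1.008 = 0.5641 g
mol S = 2.561 / 64.07 = 0.03997; mass S = 1.282 g
mass O = 6.965 − (5.686) = 1.279 g → mol O = 0.07996
Divide by the smallest (0.03997 mol S): C 7.998, H 14.000, O 2.001, S 1.000
≈ 8:14:2:1 → C8H14O2S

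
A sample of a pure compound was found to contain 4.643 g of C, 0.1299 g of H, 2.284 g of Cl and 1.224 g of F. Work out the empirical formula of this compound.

n(C) = 4.643/12.01 = 0.3866, n(H) = 0.1299/1.008 = 0.1289, n(Cl) = 2.284/35.45 = 0.06443, n(F) = 1.224/19.00 = 0.06442
Divide by the smallest (0.06442 mol F): C 6.001, H 2.000, Cl 1.000, F 1.000
→ C6H2ClF

C6H2ClF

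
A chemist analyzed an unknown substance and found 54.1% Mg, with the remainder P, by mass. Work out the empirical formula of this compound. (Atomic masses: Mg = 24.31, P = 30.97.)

Assume 100 g: 54.1 g Mg, 45.9 g P.
n(Mg) = 54.1/24.31 = 2.225, n(P) = 45.9/30.97 = 1.482
Ratios (÷ 1.482): Mg 1.502, P 1.000
×2: Mg 3.00, P 2.00 → Mg3P2

Mg3P2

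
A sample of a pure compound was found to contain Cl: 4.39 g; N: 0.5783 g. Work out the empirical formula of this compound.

Moles — Cl: 4.39 / 35.45 = 0.1238 mol; N: 0.5783 / 14.01 = 0.04128 mol
Divide by the smallest (0.04128 mol N): Cl 3.000, N 1.000
→ Cl3N

Cl3N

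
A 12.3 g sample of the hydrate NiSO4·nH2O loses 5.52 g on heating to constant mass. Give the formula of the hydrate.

Mass of anhydrous NiSO4 = 12.3 − 5.52 = 6.78 g
mol H2O = 5.52 / 18.02 = 0.3063
Molar mass of NiSO4 = 154.76 g/mol → mol NiSO4 = 6.78 / 154.76 = 0.04381
n = 0.3063 / 0.04381 = 6.99 ≈ 7 → NiSO4·7H2O

NiSO4·7H2O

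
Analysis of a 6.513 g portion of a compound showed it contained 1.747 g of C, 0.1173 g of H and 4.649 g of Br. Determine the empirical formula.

Moles — C: 1.747 / 12.01 = 0.1455 mol; H: 0.1173 / 1.008 = 0.1164 mol; Br: 4.649 / 79.90 = 0.05819 mol
Smallest is Br at 0.05819 mol; normalising gives C 2.500, H 2.000, Br 1.000
Multiply by 2: C 5.00, H 4.00, Br 2.00 → C5H4Br2

C5H4Br2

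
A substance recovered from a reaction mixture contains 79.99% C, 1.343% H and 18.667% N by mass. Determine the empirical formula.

Assume 100 g: 79.99 g C, 1.343 g H, 18.667 g N.
n(C) = 79.99/12.01 = 6.66, n(H) = 1.343/1.008 = 1.332, n(N) = 18.667/14.01 = 1.332
Divide by the smallest (1.332 mol H): C 4.999, H 1.000, N 1.000
Ratio ≈ 5:1:1, so the empirical formula is C5HN

C5HN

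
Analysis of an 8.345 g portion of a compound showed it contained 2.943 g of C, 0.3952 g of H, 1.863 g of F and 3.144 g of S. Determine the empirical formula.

C: 2.943 g ÷ 12.01 g/mol = 0.245 mol
H: 0.3952 g ÷ 1.008 g/mol = 0.3921 mol
F: 1.863 g ÷ 19.00 g/mol = 0.09805 mol
S: 3.144 g ÷ 32.07 g/mol = 0.09804 mol
Smallest is S at 0.09804 mol; normalising gives C 2.500, H 3.999, F 1.000, S 1.000
Multiply by 2: C 5.00, H 8.00, F 2.00, S 2.00 → C5H8F2S2

C5H8F2S2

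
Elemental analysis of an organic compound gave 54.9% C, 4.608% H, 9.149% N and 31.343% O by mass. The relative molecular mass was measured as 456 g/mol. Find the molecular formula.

Assume 100 g: 54.9 g C, 4.608 g H, 9.149 g N, 31.343 g O.
n(C) = 54.9/12.01 = 4.571, n(H) = 4.608/1.008 = 4.571, n(N) = 9.149/14.01 = 0.653, n(O) = 31.343/16.00 = 1.959
Divide by the smallest (0.653 mol N): C 7.000, H 7.000, N 1.000, O 3.000
→ C7H7NO3
Empirical-formula mass = 153.14 g/mol
n = 456 / 153.14 = 2.98 ≈ 3
Molecular formula = (C7H7NO3)×3 = C21H21N3O9

C21H21N3O9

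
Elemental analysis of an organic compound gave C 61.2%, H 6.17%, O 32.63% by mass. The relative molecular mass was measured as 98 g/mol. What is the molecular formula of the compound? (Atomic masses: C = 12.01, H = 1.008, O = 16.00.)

Assume 100 g: 61.2 g C, 6.17 g H, 32.63 g O.
C: 61.2 g ÷ 12.01 g/mol = 5.096 mol
H: 6.17 g ÷ 1.008 g/mol = 6.121 mol
O: 32.63 g ÷ 16.00 g/mol = 2.039 mol
Ratios (÷ 2.039): C 2.499, H 3.001, O 1.000
×2: C 5.00, H 6.00, O 2.00 → C5H6O2
Empirical-formula mass = 98.10 g/mol
n = 98 / 98.10 = 1.00 ≈ 1
Molecular formula = empirical formula = C5H6O2

C5H6O2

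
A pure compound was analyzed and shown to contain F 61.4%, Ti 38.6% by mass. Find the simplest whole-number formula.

F4Ti

Assume 100 g: 61.4 g F, 38.6 g Ti.
n(F) = 61.4/19.00 = 3.232, n(Ti) = 38.6/47.87 = 0.8064
Ratios (÷ 0.8064): F 4.008, Ti 1.000
→ F4Ti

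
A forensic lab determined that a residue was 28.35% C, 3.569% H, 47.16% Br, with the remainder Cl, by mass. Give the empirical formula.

C4H6BrCl

Assume 100 g: 28.35 g C, 3.569 g H, 47.16 g Br, 20.921 g Cl.
Moles — C: 28.35 / 12.01 = 2.361 mol; H: 3.569 / 1.008 = 3.541 mol; Br: 47.16 / 79.90 = 0.5902 mol; Cl: 20.921 / 35.45 = 0.5902 mol
Divide by the smallest (0.5902 mol Cl): C 4.000, H 6.000, Br 1.000, Cl 1.000
≈ 4:6:1:1 → C4H6BrCl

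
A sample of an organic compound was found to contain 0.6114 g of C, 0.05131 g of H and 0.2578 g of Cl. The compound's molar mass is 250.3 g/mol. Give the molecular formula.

n(C) = 0.6114/12.01 = 0.05091, n(H) = 0.05131/1.008 = 0.0509, n(Cl) = 0.2578/35.45 = 0.007272
Smallest is Cl at 0.007272 mol; normalising gives C 7.000, H 7.000, Cl 1.000
→ C7H7Cl
Empirical-formula mass = 126.58 g/mol
n = 250.3 / 126.58 = 1.98 ≈ 2
Molecular formula = (C7H7Cl)×2 = C14H14Cl2

C14H14Cl2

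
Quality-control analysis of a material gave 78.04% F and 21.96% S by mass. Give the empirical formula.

F6S

Assume 100 g: 78.04 g F, 21.96 g S.
Moles — F: 78.04 / 19.00 = 4.107 mol; S: 21.96 / 32.07 = 0.6848 mol
Divide by the smallest (0.6848 mol S): F 5.998, S 1.000
→ F6S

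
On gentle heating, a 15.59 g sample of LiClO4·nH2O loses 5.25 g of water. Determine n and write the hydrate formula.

LiClO4·3H2O

Mass of anhydrous LiClO4 = 15.59 − 5.25 = 10.34 g
mol H2O = 5.25 / 18.02 = 0.2913
Molar mass of LiClO4 = 106.39 g/mol → mol LiClO4 = 10.34 / 106.39 = 0.09719
n = 0.2913 / 0.09719 = 3.00 ≈ 3 → LiClO4·3H2O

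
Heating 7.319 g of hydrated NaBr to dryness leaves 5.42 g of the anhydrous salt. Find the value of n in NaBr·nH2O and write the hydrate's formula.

NaBr·2H2O

Mass of water lost = 7.319 − 5.42 = 1.899 g → 1.899 / 18.02 = 0.1054 mol H2O
Molar mass of NaBr = 102.89 g/mol → mol NaBr = 5.42 / 102.89 = 0.05268
n = 0.1054 / 0.05268 = 2.00 ≈ 2 → NaBr·2H2O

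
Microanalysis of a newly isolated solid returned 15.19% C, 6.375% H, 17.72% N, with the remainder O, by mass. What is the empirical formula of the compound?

Assume 100 g: 15.19 g C, 6.375 g H, 17.72 g N, 60.715 g O.
C: 15.19 g ÷ 12.01 g/mol = 1.265 mol
H: 6.375 g ÷ 1.008 g/mol = 6.324 mol
N: 17.72 g ÷ 14.01 g/mol = 1.265 mol
O: 60.715 g ÷ 16.00 g/mol = 3.795 mol
Smallest is C at 1.265 mol; normalising gives C 1.000, H 5.000, N 1.000, O 3.000
Ratio ≈ 1:5:1:3, so the empirical formula is CH5NO3

CH5NO3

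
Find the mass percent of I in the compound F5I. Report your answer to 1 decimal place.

Molar mass = 5(19.00) + 1(126.90) = 221.900 g/mol
Mass of I per mole = 1 × 126.90 = 126.900 g
% I = 126.900 / 221.900 × 100 = 57.2%

57.2%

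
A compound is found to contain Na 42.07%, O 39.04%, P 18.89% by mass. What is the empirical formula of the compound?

Na3O4P

Assume 100 g: 42.07 g Na, 39.04 g O, 18.89 g P.
Moles — Na: 42.07 / 22.99 = 1.83 mol; O: 39.04 / 16.00 = 2.44 mol; P: 18.89 / 30.97 = 0.6099 mol
Ratios (÷ 0.6099): Na 3.000, O 4.000, P 1.000
Ratio ≈ 3:4:1, so the empirical formula is Na3O4P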